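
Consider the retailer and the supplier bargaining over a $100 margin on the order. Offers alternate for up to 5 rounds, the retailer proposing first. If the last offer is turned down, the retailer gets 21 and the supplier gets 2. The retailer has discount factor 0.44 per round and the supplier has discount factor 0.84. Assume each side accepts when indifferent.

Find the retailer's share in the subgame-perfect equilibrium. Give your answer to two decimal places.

Round 5 (the retailer proposes): the supplier gets 2 if talks fail, so the retailer offers 2 and keeps 98.
Round 4 (the supplier proposes): the retailer can get 98 next round, worth 0.44 × 98 = 43.12 now; the supplier offers that and keeps 56.88.
Round 3 (the retailer proposes): the supplier can get 56.88 next round, worth 0.84 × 56.88 = 47.7792 now, so the retailer offers 47.7792, keeping 52.2208.
Round 2 (the supplier proposes): the retailer can get 52.2208 next round, worth 0.44 × 52.2208 = 22.977152 now. The supplier offers 22.977152 and keeps 100 − 22.977152 = 77.022848.
Round 1 (the retailer proposes): the supplier can get 77.022848 next round, worth 0.84 × 77.022848 = 64.69919232 now; the retailer offers that and keeps 35.30080768.

35.30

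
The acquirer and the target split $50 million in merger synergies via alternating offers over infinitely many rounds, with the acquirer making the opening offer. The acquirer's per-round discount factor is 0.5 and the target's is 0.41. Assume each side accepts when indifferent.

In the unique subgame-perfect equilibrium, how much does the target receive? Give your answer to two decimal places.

12.89

In a stationary SPE each proposer offers the other exactly their discounted continuation value.
If the acquirer keeps x when proposing and the target keeps y when proposing, then x = 50 − 0.41y and y = 50 − 0.5x.
Solving: x = 50(1 − 0.41) / (1 − 0.5·0.41) = 29.5 / 0.795 ≈ 37.1069.
The target gets 50 − 37.1069 ≈ 12.8931.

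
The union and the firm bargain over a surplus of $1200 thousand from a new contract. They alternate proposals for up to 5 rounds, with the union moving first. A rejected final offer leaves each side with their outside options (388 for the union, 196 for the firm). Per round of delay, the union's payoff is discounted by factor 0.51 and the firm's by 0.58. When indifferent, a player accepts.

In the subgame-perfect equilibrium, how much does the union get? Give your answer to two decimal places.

740.93

By backward induction:
Round 5 (the union proposes): the firm gets 196 if talks fail, so the union offers 196 and keeps 1004.
Round 4 (the firm proposes): the union can get 1004 next round, worth 0.51 × 1004 = 512.04 now; the firm offers that and keeps 687.96.
Round 3 (the union proposes): the firm can get 687.96 next round, worth 0.58 × 687.96 = 399.0168 now. The union offers 399.0168 and keeps 1200 − 399.0168 = 800.9832.
Round 2 (the firm proposes): the union can get 800.9832 next round, worth 0.51 × 800.9832 = 408.501432 now; the firm offers that and keeps 791.498568.
Round 1 (the union proposes): the firm can get 791.498568 next round, worth 0.58 × 791.498568 = 459.06916944 now, so the union offers 459.06916944, keeping 740.93083056.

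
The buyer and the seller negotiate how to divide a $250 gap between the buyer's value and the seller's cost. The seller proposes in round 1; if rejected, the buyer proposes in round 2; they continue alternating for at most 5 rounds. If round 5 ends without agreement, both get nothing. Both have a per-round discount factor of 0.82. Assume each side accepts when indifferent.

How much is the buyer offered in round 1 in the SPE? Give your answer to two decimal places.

61.71

Round 5 (the seller proposes): rejection yields 0 for the buyer; the seller offers 0 and keeps 250.
Round 4 (the buyer proposes): the seller can get 250 next round, worth 0.82 × 250 = 205 now; the buyer offers that and keeps 45.
Round 3 (the seller proposes): the buyer can get 45 next round, worth 0.82 × 45 = 36.9 now, so the seller offers 36.9, keeping 213.1.
Round 2 (the buyer proposes): the seller can get 213.1 next round, worth 0.82 × 213.1 = 174.742 now; the buyer offers that and keeps 75.258.
Round 1 (the seller proposes): the buyer can get 75.258 next round, worth 0.82 × 75.258 = 61.71156 now; the seller offers that and keeps 188.28844.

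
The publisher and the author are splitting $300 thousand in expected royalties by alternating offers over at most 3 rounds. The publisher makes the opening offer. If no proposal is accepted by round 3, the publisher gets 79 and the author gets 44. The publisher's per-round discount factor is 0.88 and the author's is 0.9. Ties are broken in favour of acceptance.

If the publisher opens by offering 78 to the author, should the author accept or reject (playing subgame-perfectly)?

Accept

Round 3 (the publisher proposes): the author gets 44 if talks fail, so the publisher offers 44 and keeps 256.
Round 2 (the author proposes): the publisher can get 256 next round, worth 0.88 × 256 = 225.28 now; the author offers that and keeps 74.72.
So by rejecting in round 1, the author gets 74.72 next round, worth 0.9 × 74.72 = 67.248 now.
Offer 78 ≥ 67.248, so the author accepts.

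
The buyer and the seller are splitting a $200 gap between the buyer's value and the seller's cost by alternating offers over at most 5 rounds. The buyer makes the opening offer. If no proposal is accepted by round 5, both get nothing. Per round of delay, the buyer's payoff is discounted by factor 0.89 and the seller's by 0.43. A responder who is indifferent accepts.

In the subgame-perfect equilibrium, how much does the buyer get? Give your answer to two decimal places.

Work backward from the last round.
Round 5 (the buyer proposes): the seller will accept anything ≥ 0, so the buyer offers 0 and keeps 200.
Round 4 (the seller proposes): the buyer can get 200 next round, worth 0.89 × 200 = 178 now; the seller offers that and keeps 22.
Round 3 (the buyer proposes): the seller can get 22 next round, worth 0.43 × 22 = 9.46 now, so the buyer offers 9.46, keeping 190.54.
Round 2 (the seller proposes): the buyer can get 190.54 next round, worth 0.89 × 190.54 = 169.5806 now. The seller offers 169.5806 and keeps 200 − 169.5806 = 30.4194.
Round 1 (the buyer proposes): the seller can get 30.4194 next round, worth 0.43 × 30.4194 = 13.080342 now, so the buyer offers 13.080342, keeping 186.919658.

186.92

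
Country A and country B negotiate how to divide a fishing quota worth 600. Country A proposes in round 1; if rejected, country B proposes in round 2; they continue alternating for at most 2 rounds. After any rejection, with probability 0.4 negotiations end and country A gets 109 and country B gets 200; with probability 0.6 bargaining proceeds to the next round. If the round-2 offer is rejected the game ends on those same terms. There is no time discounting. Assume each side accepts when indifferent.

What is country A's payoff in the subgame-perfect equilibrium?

By backward induction:
Round 2 (country B proposes): country A gets 109 if talks fail, so country B offers 109 and keeps 491.
Round 1 (country A proposes): rejecting gives country B an expected 0.6 × 491 + 0.4 × 200 = 374.6. Country A offers 374.6 and keeps 600 − 374.6 = 225.4.

225.4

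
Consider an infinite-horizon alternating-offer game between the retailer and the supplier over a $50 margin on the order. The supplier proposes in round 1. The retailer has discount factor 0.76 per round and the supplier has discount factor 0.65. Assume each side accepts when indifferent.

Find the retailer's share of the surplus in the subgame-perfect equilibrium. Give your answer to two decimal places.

In a stationary SPE each proposer offers the other exactly their discounted continuation value.
If the supplier keeps x when proposing and the retailer keeps y when proposing, then x = 50 − 0.76y and y = 50 − 0.65x.
Solving: x = 50(1 − 0.76) / (1 − 0.65·0.76) = 12 / 0.506 ≈ 23.7154.
The retailer gets 50 − 23.7154 ≈ 26.2846.

26.28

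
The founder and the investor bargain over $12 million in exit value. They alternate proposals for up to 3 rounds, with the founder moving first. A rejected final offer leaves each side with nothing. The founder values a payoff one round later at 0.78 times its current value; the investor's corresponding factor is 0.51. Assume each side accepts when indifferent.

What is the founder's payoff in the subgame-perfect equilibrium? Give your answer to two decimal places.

Round 3 (the founder proposes): the investor will accept anything ≥ 0, so the founder offers 0 and keeps 12.
Round 2 (the investor proposes): the founder can get 12 next round, worth 0.78 × 12 = 9.36 now, so the investor offers 9.36, keeping 2.64.
Round 1 (the founder proposes): the investor can get 2.64 next round, worth 0.51 × 2.64 = 1.3464 now. The founder offers 1.3464 and keeps 12 − 1.3464 = 10.6536.

10.65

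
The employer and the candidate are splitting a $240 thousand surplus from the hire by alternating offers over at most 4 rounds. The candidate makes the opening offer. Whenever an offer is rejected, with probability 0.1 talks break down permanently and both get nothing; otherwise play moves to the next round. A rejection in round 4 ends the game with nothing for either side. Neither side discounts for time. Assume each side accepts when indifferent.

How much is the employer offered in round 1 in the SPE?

Round 4 (the employer proposes): the candidate will accept anything ≥ 0, so the employer offers 0 and keeps 240.
Round 3 (the candidate proposes): rejecting gives the employer an expected 0.9 × 240 = 216, so the candidate offers 216, keeping 24.
Round 2 (the employer proposes): rejecting gives the candidate an expected 0.9 × 24 = 21.6, so the employer offers 21.6, keeping 218.4.
Round 1 (the candidate proposes): rejecting gives the employer an expected 0.9 × 218.4 = 196.56; the candidate offers that and keeps 43.44.

196.56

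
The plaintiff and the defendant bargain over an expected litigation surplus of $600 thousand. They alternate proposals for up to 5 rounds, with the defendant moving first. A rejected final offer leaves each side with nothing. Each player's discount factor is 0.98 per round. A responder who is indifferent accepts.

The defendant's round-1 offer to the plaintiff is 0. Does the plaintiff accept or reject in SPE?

Round 5 (the defendant proposes): rejection yields 0 for the plaintiff; the defendant offers 0 and keeps 600.
Round 4 (the plaintiff proposes): the defendant can get 600 next round, worth 0.98 × 600 = 588 now, so the plaintiff offers 588, keeping 12.
Round 3 (the defendant proposes): the plaintiff can get 12 next round, worth 0.98 × 12 = 11.76 now. The defendant offers 11.76 and keeps 600 − 11.76 = 588.24.
Round 2 (the plaintiff proposes): the defendant can get 588.24 next round, worth 0.98 × 588.24 = 576.4752 now, so the plaintiff offers 576.4752, keeping 23.5248.
So by rejecting in round 1, the plaintiff gets 23.5248 next round, worth 0.98 × 23.5248 = 23.054304 now.
Offer 0 < 23.054304, so the plaintiff rejects.

Reject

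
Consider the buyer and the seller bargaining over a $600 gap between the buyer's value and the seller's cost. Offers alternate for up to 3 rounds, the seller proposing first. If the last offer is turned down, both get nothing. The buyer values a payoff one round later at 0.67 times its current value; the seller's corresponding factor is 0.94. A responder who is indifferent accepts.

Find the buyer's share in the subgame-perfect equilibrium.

24.12

Round 3 (the seller proposes): rejection yields 0 for the buyer; the seller offers 0 and keeps 600.
Round 2 (the buyer proposes): the seller can get 600 next round, worth 0.94 × 600 = 564 now; the buyer offers that and keeps 36.
Round 1 (the seller proposes): the buyer can get 36 next round, worth 0.67 × 36 = 24.12 now; the seller offers that and keeps 575.88.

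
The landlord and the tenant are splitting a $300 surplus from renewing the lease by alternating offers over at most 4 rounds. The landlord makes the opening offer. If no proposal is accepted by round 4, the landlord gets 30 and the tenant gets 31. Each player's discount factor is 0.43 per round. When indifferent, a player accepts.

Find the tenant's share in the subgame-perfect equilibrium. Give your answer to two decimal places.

By backward induction:
Round 4 (the tenant proposes): the landlord gets 30 if talks fail, so the tenant offers 30 and keeps 270.
Round 3 (the landlord proposes): the tenant can get 270 next round, worth 0.43 × 270 = 116.1 now; the landlord offers that and keeps 183.9.
Round 2 (the tenant proposes): the landlord can get 183.9 next round, worth 0.43 × 183.9 = 79.077 now; the tenant offers that and keeps 220.923.
Round 1 (the landlord proposes): the tenant can get 220.923 next round, worth 0.43 × 220.923 = 94.99689 now, so the landlord offers 94.99689, keeping 205.00311.

95.00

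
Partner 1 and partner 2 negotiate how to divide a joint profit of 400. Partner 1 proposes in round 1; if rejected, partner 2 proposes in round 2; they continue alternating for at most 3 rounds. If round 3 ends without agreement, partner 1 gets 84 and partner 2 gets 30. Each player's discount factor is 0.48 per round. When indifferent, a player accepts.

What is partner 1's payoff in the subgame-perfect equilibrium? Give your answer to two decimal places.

By backward induction:
Round 3 (partner 1 proposes): partner 2 gets 30 if talks fail, so partner 1 offers 30 and keeps 370.
Round 2 (partner 2 proposes): partner 1 can get 370 next round, worth 0.48 × 370 = 177.6 now; partner 2 offers that and keeps 222.4.
Round 1 (partner 1 proposes): partner 2 can get 222.4 next round, worth 0.48 × 222.4 = 106.752 now; partner 1 offers that and keeps 293.248.

293.25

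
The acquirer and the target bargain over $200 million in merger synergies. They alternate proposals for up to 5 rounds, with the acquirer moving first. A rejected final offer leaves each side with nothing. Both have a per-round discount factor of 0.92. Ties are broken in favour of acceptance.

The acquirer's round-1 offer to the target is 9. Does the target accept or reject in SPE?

Reject

Round 5 (the acquirer proposes): the target will accept anything ≥ 0, so the acquirer offers 0 and keeps 200.
Round 4 (the target proposes): the acquirer can get 200 next round, worth 0.92 × 200 = 184 now; the target offers that and keeps 16.
Round 3 (the acquirer proposes): the target can get 16 next round, worth 0.92 × 16 = 14.72 now, so the acquirer offers 14.72, keeping 185.28.
Round 2 (the target proposes): the acquirer can get 185.28 next round, worth 0.92 × 185.28 = 170.4576 now, so the target offers 170.4576, keeping 29.5424.
So by rejecting in round 1, the target gets 29.5424 next round, worth 0.92 × 29.5424 = 27.179008 now.
Offer 9 < 27.179008, so the target rejects.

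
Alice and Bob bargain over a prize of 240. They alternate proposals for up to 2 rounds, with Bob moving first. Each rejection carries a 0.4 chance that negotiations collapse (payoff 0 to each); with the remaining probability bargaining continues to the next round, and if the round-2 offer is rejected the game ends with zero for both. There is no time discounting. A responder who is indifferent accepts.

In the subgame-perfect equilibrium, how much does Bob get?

96

By backward induction:
Round 2 (Alice proposes): Bob will accept anything ≥ 0, so Alice offers 0 and keeps 240.
Round 1 (Bob proposes): rejecting gives Alice an expected 0.6 × 240 = 144, so Bob offers 144, keeping 96.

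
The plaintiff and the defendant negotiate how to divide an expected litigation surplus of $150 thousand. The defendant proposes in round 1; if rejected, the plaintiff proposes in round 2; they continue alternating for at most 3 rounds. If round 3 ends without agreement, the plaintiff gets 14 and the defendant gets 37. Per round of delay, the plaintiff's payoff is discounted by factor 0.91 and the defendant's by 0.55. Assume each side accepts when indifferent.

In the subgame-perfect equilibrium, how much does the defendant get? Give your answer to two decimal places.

81.57

Round 3 (the defendant proposes): the plaintiff gets 14 if talks fail, so the defendant offers 14 and keeps 136.
Round 2 (the plaintiff proposes): the defendant can get 136 next round, worth 0.55 × 136 = 74.8 now. The plaintiff offers 74.8 and keeps 150 − 74.8 = 75.2.
Round 1 (the defendant proposes): the plaintiff can get 75.2 next round, worth 0.91 × 75.2 = 68.432 now; the defendant offers that and keeps 81.568.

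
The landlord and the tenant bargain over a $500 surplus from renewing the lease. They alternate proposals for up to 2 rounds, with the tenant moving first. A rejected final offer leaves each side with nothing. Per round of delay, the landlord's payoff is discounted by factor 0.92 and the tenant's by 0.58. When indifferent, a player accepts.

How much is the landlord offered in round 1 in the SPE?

460

Round 2 (the landlord proposes): the tenant will accept anything ≥ 0, so the landlord offers 0 and keeps 500.
Round 1 (the tenant proposes): the landlord can get 500 next round, worth 0.92 × 500 = 460 now; the tenant offers that and keeps 40.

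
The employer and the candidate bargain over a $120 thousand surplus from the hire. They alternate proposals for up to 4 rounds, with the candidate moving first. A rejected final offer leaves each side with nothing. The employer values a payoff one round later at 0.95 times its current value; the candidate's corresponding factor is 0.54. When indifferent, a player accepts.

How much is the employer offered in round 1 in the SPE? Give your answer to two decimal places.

110.92

Round 4 (the employer proposes): the candidate will accept anything ≥ 0, so the employer offers 0 and keeps 120.
Round 3 (the candidate proposes): the employer can get 120 next round, worth 0.95 × 120 = 114 now, so the candidate offers 114, keeping 6.
Round 2 (the employer proposes): the candidate can get 6 next round, worth 0.54 × 6 = 3.24 now; the employer offers that and keeps 116.76.
Round 1 (the candidate proposes): the employer can get 116.76 next round, worth 0.95 × 116.76 = 110.922 now; the candidate offers that and keeps 9.078.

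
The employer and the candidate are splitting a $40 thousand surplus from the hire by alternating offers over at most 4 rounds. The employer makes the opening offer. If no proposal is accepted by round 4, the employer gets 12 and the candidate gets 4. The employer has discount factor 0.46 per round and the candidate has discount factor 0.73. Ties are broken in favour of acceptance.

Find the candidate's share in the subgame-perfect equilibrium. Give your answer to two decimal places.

22.63

Round 4 (the candidate proposes): the employer gets 12 if talks fail, so the candidate offers 12 and keeps 28.
Round 3 (the employer proposes): the candidate can get 28 next round, worth 0.73 × 28 = 20.44 now. The employer offers 20.44 and keeps 40 − 20.44 = 19.56.
Round 2 (the candidate proposes): the employer can get 19.56 next round, worth 0.46 × 19.56 = 8.9976 now; the candidate offers that and keeps 31.0024.
Round 1 (the employer proposes): the candidate can get 31.0024 next round, worth 0.73 × 31.0024 = 22.631752 now, so the employer offers 22.631752, keeping 17.368248.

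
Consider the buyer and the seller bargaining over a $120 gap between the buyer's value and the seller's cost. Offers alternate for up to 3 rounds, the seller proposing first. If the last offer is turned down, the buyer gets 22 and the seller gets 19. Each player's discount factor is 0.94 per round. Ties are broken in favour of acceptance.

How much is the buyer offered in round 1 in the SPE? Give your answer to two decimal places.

26.21

Round 3 (the seller proposes): the buyer gets 22 if talks fail, so the seller offers 22 and keeps 98.
Round 2 (the buyer proposes): the seller can get 98 next round, worth 0.94 × 98 = 92.12 now; the buyer offers that and keeps 27.88.
Round 1 (the seller proposes): the buyer can get 27.88 next round, worth 0.94 × 27.88 = 26.2072 now. The seller offers 26.2072 and keeps 120 − 26.2072 = 93.7928.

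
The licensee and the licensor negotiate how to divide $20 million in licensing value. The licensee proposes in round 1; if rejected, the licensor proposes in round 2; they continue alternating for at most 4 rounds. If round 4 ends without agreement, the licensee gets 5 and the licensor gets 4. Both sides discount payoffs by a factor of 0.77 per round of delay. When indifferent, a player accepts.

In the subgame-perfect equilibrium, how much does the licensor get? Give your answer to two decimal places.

10.39

Round 4 (the licensor proposes): the licensee gets 5 if talks fail, so the licensor offers 5 and keeps 15.
Round 3 (the licensee proposes): the licensor can get 15 next round, worth 0.77 × 15 = 11.55 now. The licensee offers 11.55 and keeps 20 − 11.55 = 8.45.
Round 2 (the licensor proposes): the licensee can get 8.45 next round, worth 0.77 × 8.45 = 6.5065 now. The licensor offers 6.5065 and keeps 20 − 6.5065 = 13.4935.
Round 1 (the licensee proposes): the licensor can get 13.4935 next round, worth 0.77 × 13.4935 = 10.389995 now; the licensee offers that and keeps 9.610005.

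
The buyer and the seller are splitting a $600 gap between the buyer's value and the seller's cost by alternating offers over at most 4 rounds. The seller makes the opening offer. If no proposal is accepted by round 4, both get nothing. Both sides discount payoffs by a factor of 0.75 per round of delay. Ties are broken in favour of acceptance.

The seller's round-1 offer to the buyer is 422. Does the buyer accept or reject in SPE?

Round 4 (the buyer proposes): the seller will accept anything ≥ 0, so the buyer offers 0 and keeps 600.
Round 3 (the seller proposes): the buyer can get 600 next round, worth 0.75 × 600 = 450 now. The seller offers 450 and keeps 600 − 450 = 150.
Round 2 (the buyer proposes): the seller can get 150 next round, worth 0.75 × 150 = 112.5 now; the buyer offers that and keeps 487.5.
So by rejecting in round 1, the buyer gets 487.5 next round, worth 0.75 × 487.5 = 365.625 now.
Offer 422 ≥ 365.625, so the buyer accepts.

Accept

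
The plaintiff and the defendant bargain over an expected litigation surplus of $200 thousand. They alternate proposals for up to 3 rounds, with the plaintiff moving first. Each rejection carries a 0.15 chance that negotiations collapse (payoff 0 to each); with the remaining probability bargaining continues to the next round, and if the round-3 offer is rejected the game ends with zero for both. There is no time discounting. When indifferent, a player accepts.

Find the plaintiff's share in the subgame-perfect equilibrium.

Round 3 (the plaintiff proposes): rejection yields 0 for the defendant; the plaintiff offers 0 and keeps 200.
Round 2 (the defendant proposes): rejecting gives the plaintiff an expected 0.85 × 200 = 170, so the defendant offers 170, keeping 30.
Round 1 (the plaintiff proposes): rejecting gives the defendant an expected 0.85 × 30 = 25.5. The plaintiff offers 25.5 and keeps 200 − 25.5 = 174.5.

174.5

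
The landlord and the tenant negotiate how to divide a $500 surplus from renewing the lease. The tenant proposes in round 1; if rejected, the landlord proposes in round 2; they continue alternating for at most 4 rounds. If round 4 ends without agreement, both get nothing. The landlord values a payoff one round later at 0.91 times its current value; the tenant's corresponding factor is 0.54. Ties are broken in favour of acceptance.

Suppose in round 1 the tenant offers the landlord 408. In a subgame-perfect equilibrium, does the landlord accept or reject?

Reject

Work out the landlord's continuation value if the offer is rejected.
Round 4 (the landlord proposes): rejection yields 0 for the tenant; the landlord offers 0 and keeps 500.
Round 3 (the tenant proposes): the landlord can get 500 next round, worth 0.91 × 500 = 455 now, so the tenant offers 455, keeping 45.
Round 2 (the landlord proposes): the tenant can get 45 next round, worth 0.54 × 45 = 24.3 now. The landlord offers 24.3 and keeps 500 − 24.3 = 475.7.
So by rejecting in round 1, the landlord gets 475.7 next round, worth 0.91 × 475.7 = 432.887 now.
Offer 408 < 432.887, so the landlord rejects.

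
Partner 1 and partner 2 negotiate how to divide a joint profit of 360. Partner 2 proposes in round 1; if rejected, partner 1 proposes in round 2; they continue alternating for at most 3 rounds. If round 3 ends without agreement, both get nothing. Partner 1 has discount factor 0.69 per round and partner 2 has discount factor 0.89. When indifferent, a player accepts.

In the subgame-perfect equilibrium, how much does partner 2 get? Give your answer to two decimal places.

By backward induction:
Round 3 (partner 2 proposes): rejection yields 0 for partner 1; partner 2 offers 0 and keeps 360.
Round 2 (partner 1 proposes): partner 2 can get 360 next round, worth 0.89 × 360 = 320.4 now. Partner 1 offers 320.4 and keeps 360 − 320.4 = 39.6.
Round 1 (partner 2 proposes): partner 1 can get 39.6 next round, worth 0.69 × 39.6 = 27.324 now, so partner 2 offers 27.324, keeping 332.676.

332.68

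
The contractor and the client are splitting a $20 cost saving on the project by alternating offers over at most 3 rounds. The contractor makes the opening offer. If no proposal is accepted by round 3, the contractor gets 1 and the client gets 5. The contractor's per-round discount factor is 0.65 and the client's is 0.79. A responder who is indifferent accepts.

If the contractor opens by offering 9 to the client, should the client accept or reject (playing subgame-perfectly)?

Round 3 (the contractor proposes): the client gets 5 if talks fail, so the contractor offers 5 and keeps 15.
Round 2 (the client proposes): the contractor can get 15 next round, worth 0.65 × 15 = 9.75 now. The client offers 9.75 and keeps 20 − 9.75 = 10.25.
So by rejecting in round 1, the client gets 10.25 next round, worth 0.79 × 10.25 = 8.0975 now.
Offer 9 ≥ 8.0975, so the client accepts.

Accept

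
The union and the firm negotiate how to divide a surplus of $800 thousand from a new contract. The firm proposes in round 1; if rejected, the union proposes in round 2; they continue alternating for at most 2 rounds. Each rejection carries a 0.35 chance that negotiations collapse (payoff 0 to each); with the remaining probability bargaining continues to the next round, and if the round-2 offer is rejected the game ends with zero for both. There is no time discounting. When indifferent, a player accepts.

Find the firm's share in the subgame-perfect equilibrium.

By backward induction:
Round 2 (the union proposes): the firm will accept anything ≥ 0, so the union offers 0 and keeps 800.
Round 1 (the firm proposes): rejecting gives the union an expected 0.65 × 800 = 520, so the firm offers 520, keeping 280.

280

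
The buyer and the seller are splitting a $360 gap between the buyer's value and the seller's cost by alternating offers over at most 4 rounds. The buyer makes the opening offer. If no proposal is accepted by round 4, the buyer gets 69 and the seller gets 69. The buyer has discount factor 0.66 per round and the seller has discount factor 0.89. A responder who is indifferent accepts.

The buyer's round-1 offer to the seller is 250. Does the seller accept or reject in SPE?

Round 4 (the seller proposes): the buyer gets 69 if talks fail, so the seller offers 69 and keeps 291.
Round 3 (the buyer proposes): the seller can get 291 next round, worth 0.89 × 291 = 258.99 now. The buyer offers 258.99 and keeps 360 − 258.99 = 101.01.
Round 2 (the seller proposes): the buyer can get 101.01 next round, worth 0.66 × 101.01 = 66.6666 now. The seller offers 66.6666 and keeps 360 − 66.6666 = 293.3334.
So by rejecting in round 1, the seller gets 293.3334 next round, worth 0.89 × 293.3334 = 261.066726 now.
Offer 250 < 261.066726, so the seller rejects.

Reject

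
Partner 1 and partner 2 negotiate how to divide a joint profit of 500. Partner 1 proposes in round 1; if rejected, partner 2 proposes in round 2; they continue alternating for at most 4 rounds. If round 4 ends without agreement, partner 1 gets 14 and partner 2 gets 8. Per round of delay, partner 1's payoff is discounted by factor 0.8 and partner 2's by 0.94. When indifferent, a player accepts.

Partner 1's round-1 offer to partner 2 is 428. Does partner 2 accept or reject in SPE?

Reject

Round 4 (partner 2 proposes): partner 1 gets 14 if talks fail, so partner 2 offers 14 and keeps 486.
Round 3 (partner 1 proposes): partner 2 can get 486 next round, worth 0.94 × 486 = 456.84 now. Partner 1 offers 456.84 and keeps 500 − 456.84 = 43.16.
Round 2 (partner 2 proposes): partner 1 can get 43.16 next round, worth 0.8 × 43.16 = 34.528 now. Partner 2 offers 34.528 and keeps 500 − 34.528 = 465.472.
So by rejecting in round 1, partner 2 gets 465.472 next round, worth 0.94 × 465.472 = 437.54368 now.
Offer 428 < 437.54368, so partner 2 rejects.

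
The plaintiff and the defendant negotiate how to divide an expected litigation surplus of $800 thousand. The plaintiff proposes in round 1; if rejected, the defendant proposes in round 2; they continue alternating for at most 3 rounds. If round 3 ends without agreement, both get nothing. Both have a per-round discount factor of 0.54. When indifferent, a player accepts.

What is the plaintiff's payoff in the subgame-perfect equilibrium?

601.28

By backward induction:
Round 3 (the plaintiff proposes): rejection yields 0 for the defendant; the plaintiff offers 0 and keeps 800.
Round 2 (the defendant proposes): the plaintiff can get 800 next round, worth 0.54 × 800 = 432 now, so the defendant offers 432, keeping 368.
Round 1 (the plaintiff proposes): the defendant can get 368 next round, worth 0.54 × 368 = 198.72 now, so the plaintiff offers 198.72, keeping 601.28.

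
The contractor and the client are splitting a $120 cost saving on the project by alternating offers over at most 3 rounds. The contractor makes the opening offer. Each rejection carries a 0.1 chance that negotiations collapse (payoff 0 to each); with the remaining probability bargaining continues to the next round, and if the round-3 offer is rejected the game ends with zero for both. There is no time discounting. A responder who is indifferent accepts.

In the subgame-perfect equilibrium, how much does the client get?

10.8

Round 3 (the contractor proposes): rejection yields 0 for the client; the contractor offers 0 and keeps 120.
Round 2 (the client proposes): rejecting gives the contractor an expected 0.9 × 120 = 108. The client offers 108 and keeps 120 − 108 = 12.
Round 1 (the contractor proposes): rejecting gives the client an expected 0.9 × 12 = 10.8. The contractor offers 10.8 and keeps 120 − 10.8 = 109.2.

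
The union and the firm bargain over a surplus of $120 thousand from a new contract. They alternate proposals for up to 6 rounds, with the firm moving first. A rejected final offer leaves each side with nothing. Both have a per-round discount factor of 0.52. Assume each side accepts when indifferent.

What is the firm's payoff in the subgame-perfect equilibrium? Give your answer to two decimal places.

77.39

Round 6 (the union proposes): the firm will accept anything ≥ 0, so the union offers 0 and keeps 120.
Round 5 (the firm proposes): the union can get 120 next round, worth 0.52 × 120 = 62.4 now, so the firm offers 62.4, keeping 57.6.
Round 4 (the union proposes): the firm can get 57.6 next round, worth 0.52 × 57.6 = 29.952 now. The union offers 29.952 and keeps 120 − 29.952 = 90.048.
Round 3 (the firm proposes): the union can get 90.048 next round, worth 0.52 × 90.048 = 46.82496 now; the firm offers that and keeps 73.17504.
Round 2 (the union proposes): the firm can get 73.17504 next round, worth 0.52 × 73.17504 = 38.0510208 now; the union offers that and keeps 81.9489792.
Round 1 (the firm proposes): the union can get 81.9489792 next round, worth 0.52 × 81.9489792 = 42.613469184 now, so the firm offers 42.613469184, keeping 77.386530816.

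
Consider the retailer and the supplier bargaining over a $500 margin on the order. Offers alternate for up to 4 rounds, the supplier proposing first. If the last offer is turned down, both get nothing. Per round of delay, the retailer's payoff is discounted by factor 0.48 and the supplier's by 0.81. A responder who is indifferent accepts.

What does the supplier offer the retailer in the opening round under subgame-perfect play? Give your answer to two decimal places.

138.91

Round 4 (the retailer proposes): rejection yields 0 for the supplier; the retailer offers 0 and keeps 500.
Round 3 (the supplier proposes): the retailer can get 500 next round, worth 0.48 × 500 = 240 now. The supplier offers 240 and keeps 500 − 240 = 260.
Round 2 (the retailer proposes): the supplier can get 260 next round, worth 0.81 × 260 = 210.6 now, so the retailer offers 210.6, keeping 289.4.
Round 1 (the supplier proposes): the retailer can get 289.4 next round, worth 0.48 × 289.4 = 138.912 now. The supplier offers 138.912 and keeps 500 − 138.912 = 361.088.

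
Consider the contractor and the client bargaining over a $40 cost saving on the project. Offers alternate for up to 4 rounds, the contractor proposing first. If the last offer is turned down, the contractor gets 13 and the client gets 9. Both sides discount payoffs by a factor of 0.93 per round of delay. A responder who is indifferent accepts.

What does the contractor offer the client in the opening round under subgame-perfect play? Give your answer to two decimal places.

24.32

Round 4 (the client proposes): the contractor gets 13 if talks fail, so the client offers 13 and keeps 27.
Round 3 (the contractor proposes): the client can get 27 next round, worth 0.93 × 27 = 25.11 now, so the contractor offers 25.11, keeping 14.89.
Round 2 (the client proposes): the contractor can get 14.89 next round, worth 0.93 × 14.89 = 13.8477 now. The client offers 13.8477 and keeps 40 − 13.8477 = 26.1523.
Round 1 (the contractor proposes): the client can get 26.1523 next round, worth 0.93 × 26.1523 = 24.321639 now, so the contractor offers 24.321639, keeping 15.678361.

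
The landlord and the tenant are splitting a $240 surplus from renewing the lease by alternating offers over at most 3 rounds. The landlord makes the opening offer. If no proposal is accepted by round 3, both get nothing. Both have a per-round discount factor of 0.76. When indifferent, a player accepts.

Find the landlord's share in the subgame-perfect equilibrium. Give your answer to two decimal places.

Solve by backward induction from round 3.
Round 3 (the landlord proposes): the tenant will accept anything ≥ 0, so the landlord offers 0 and keeps 240.
Round 2 (the tenant proposes): the landlord can get 240 next round, worth 0.76 × 240 = 182.4 now; the tenant offers that and keeps 57.6.
Round 1 (the landlord proposes): the tenant can get 57.6 next round, worth 0.76 × 57.6 = 43.776 now. The landlord offers 43.776 and keeps 240 − 43.776 = 196.224.

196.22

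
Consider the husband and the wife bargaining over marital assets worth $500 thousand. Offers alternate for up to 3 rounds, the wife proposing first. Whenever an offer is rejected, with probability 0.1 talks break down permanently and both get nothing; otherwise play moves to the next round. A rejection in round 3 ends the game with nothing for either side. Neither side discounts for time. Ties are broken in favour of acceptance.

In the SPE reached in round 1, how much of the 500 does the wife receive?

455

Round 3 (the wife proposes): the husband will accept anything ≥ 0, so the wife offers 0 and keeps 500.
Round 2 (the husband proposes): rejecting gives the wife an expected 0.9 × 500 = 450, so the husband offers 450, keeping 50.
Round 1 (the wife proposes): rejecting gives the husband an expected 0.9 × 50 = 45. The wife offers 45 and keeps 500 − 45 = 455.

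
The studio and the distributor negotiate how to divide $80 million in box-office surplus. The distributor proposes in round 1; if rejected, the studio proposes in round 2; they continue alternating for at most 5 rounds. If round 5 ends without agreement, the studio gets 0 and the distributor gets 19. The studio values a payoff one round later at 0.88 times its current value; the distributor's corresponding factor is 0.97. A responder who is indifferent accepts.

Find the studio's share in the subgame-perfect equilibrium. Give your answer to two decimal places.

3.91

Round 5 (the distributor proposes): rejection yields 0 for the studio; the distributor offers 0 and keeps 80.
Round 4 (the studio proposes): the distributor can get 80 next round, worth 0.97 × 80 = 77.6 now, so the studio offers 77.6, keeping 2.4.
Round 3 (the distributor proposes): the studio can get 2.4 next round, worth 0.88 × 2.4 = 2.112 now. The distributor offers 2.112 and keeps 80 − 2.112 = 77.888.
Round 2 (the studio proposes): the distributor can get 77.888 next round, worth 0.97 × 77.888 = 75.55136 now; the studio offers that and keeps 4.44864.
Round 1 (the distributor proposes): the studio can get 4.44864 next round, worth 0.88 × 4.44864 = 3.9148032 now, so the distributor offers 3.9148032, keeping 76.0851968.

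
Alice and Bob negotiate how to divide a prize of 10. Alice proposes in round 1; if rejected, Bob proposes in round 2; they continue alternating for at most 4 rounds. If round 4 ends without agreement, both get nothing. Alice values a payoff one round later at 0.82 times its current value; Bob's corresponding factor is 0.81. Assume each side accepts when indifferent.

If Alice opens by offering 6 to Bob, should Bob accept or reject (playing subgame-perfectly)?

Reject

Work out Bob's continuation value if the offer is rejected.
Round 4 (Bob proposes): rejection yields 0 for Alice; Bob offers 0 and keeps 10.
Round 3 (Alice proposes): Bob can get 10 next round, worth 0.81 × 10 = 8.1 now, so Alice offers 8.1, keeping 1.9.
Round 2 (Bob proposes): Alice can get 1.9 next round, worth 0.82 × 1.9 = 1.558 now; Bob offers that and keeps 8.442.
So by rejecting in round 1, Bob gets 8.442 next round, worth 0.81 × 8.442 = 6.83802 now.
Offer 6 < 6.83802, so Bob rejects.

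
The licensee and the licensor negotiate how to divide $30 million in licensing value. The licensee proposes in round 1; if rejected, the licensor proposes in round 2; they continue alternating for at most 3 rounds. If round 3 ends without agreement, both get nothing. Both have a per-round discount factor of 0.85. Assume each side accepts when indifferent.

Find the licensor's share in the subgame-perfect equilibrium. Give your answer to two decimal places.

3.83

Solve by backward induction from round 3.
Round 3 (the licensee proposes): rejection yields 0 for the licensor; the licensee offers 0 and keeps 30.
Round 2 (the licensor proposes): the licensee can get 30 next round, worth 0.85 × 30 = 25.5 now; the licensor offers that and keeps 4.5.
Round 1 (the licensee proposes): the licensor can get 4.5 next round, worth 0.85 × 4.5 = 3.825 now. The licensee offers 3.825 and keeps 30 − 3.825 = 26.175.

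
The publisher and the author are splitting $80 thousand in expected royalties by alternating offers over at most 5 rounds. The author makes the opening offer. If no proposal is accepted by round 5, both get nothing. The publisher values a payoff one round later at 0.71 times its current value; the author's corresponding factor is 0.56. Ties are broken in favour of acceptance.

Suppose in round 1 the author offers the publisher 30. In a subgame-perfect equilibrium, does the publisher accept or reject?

Reject

Round 5 (the author proposes): the publisher will accept anything ≥ 0, so the author offers 0 and keeps 80.
Round 4 (the publisher proposes): the author can get 80 next round, worth 0.56 × 80 = 44.8 now; the publisher offers that and keeps 35.2.
Round 3 (the author proposes): the publisher can get 35.2 next round, worth 0.71 × 35.2 = 24.992 now, so the author offers 24.992, keeping 55.008.
Round 2 (the publisher proposes): the author can get 55.008 next round, worth 0.56 × 55.008 = 30.80448 now. The publisher offers 30.80448 and keeps 80 − 30.80448 = 49.19552.
So by rejecting in round 1, the publisher gets 49.19552 next round, worth 0.71 × 49.19552 = 34.9288192 now.
Offer 30 < 34.9288192, so the publisher rejects.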